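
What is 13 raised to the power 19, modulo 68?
21

Repeated squaring. Binary of 19 = 10011.
13^1 ≡ 13 (mod 68); 13^2 ≡ 33 (mod 68); 13^4 ≡ 1 (mod 68); 13^8 ≡ 1 (mod 68); 13^16 ≡ 1 (mod 68)
13^19 = 13^1 × 13^2 × 13^16 ≡ 21 (mod 68)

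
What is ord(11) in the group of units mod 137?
68

137 is prime, so ord(11) divides φ(137) = 136.
Divisors of 136: 1, 2, 4, 8, 17, 34, 68, 136.
Repeated squaring: 11^1 ≡ 11, 11^2 ≡ 121, 11^4 ≡ 119, 11^8 ≡ 50, 11^16 ≡ 34, 11^32 ≡ 60, 11^64 ≡ 38, 11^128 ≡ 74 (mod 137).
Test 11^d mod 137 for each divisor d in increasing order:
11^1 ≡ 11
11^2 ≡ 121
11^4 ≡ 119
11^8 ≡ 50
11^17 = 11^16·11^1 ≡ 100
11^34 = 11^32·11^2 ≡ 136
11^68 = 11^64·11^4 ≡ 1  ← first divisor giving 1
The order is 68.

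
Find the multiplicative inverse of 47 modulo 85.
38

gcd(47, 85) = 1, so the inverse exists.
Extended Euclidean algorithm on (85, 47):
85 = 1 × 47 + 38  ⟹  38 = (1)·85 + (-1)·47
47 = 1 × 38 + 9  ⟹  9 = (-1)·85 + (2)·47
38 = 4 × 9 + 2  ⟹  2 = (5)·85 + (-9)·47
9 = 4 × 2 + 1  ⟹  1 = (-21)·85 + (38)·47
So (38)·47 ≡ 1 (mod 85), i.e. 47^(-1) ≡ 38 (mod 85).
Check: 47 × 38 = 1786 ≡ 1 (mod 85)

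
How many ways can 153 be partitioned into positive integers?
54770336324

p(n) counts ways to write n as a sum of positive integers (order ignored).
Euler's pentagonal recurrence: p(k) = p(k-1) + p(k-2) - p(k-5) - p(k-7) + p(k-12) + p(k-15) - ... (offsets j(3j∓1)/2, signs ++--, p(0)=1, p(<0)=0).
DP table for k = 0..152: p(0)=1, p(1)=1, p(2)=2, p(3)=3, p(4)=5, p(5)=7, p(6)=11, p(7)=15, p(8)=22, p(9)=30, p(10)=42, p(11)=56, p(12)=77, p(13)=101, p(14)=135, p(15)=176, p(16)=231, p(17)=297, p(18)=385, p(19)=490, p(20)=627, p(21)=792, p(22)=1002, p(23)=1255, p(24)=1575, p(25)=1958, p(26)=2436, p(27)=3010, p(28)=3718, p(29)=4565, p(30)=5604, p(31)=6842, p(32)=8349, p(33)=10143, p(34)=12310, p(35)=14883, p(36)=17977, p(37)=21637, p(38)=26015, p(39)=31185, p(40)=37338, p(41)=44583, p(42)=53174, p(43)=63261, p(44)=75175, p(45)=89134, p(46)=105558, p(47)=124754, p(48)=147273, p(49)=173525, p(50)=204226, p(51)=239943, p(52)=281589, p(53)=329931, p(54)=386155, p(55)=451276, p(56)=526823, p(57)=614154, p(58)=715220, p(59)=831820, p(60)=966467, p(61)=1121505, p(62)=1300156, p(63)=1505499, p(64)=1741630, p(65)=2012558, p(66)=2323520, p(67)=2679689, p(68)=3087735, p(69)=3554345, p(70)=4087968, p(71)=4697205, p(72)=5392783, p(73)=6185689, p(74)=7089500, p(75)=8118264, p(76)=9289091, p(77)=10619863, p(78)=12132164, p(79)=13848650, p(80)=15796476, p(81)=18004327, p(82)=20506255, p(83)=23338469, p(84)=26543660, p(85)=30167357, p(86)=34262962, p(87)=38887673, p(88)=44108109, p(89)=49995925, p(90)=56634173, p(91)=64112359, p(92)=72533807, p(93)=82010177, p(94)=92669720, p(95)=104651419, p(96)=118114304, p(97)=133230930, p(98)=150198136, p(99)=169229875, p(100)=190569292, p(101)=214481126, p(102)=241265379, p(103)=271248950, p(104)=304801365, p(105)=342325709, p(106)=384276336, p(107)=431149389, p(108)=483502844, p(109)=541946240, p(110)=607163746, p(111)=679903203, p(112)=761002156, p(113)=851376628, p(114)=952050665, p(115)=1064144451, p(116)=1188908248, p(117)=1327710076, p(118)=1482074143, p(119)=1653668665, p(120)=1844349560, p(121)=2056148051, p(122)=2291320912, p(123)=2552338241, p(124)=2841940500, p(125)=3163127352, p(126)=3519222692, p(127)=3913864295, p(128)=4351078600, p(129)=4835271870, p(130)=5371315400, p(131)=5964539504, p(132)=6620830889, p(133)=7346629512, p(134)=8149040695, p(135)=9035836076, p(136)=10015581680, p(137)=11097645016, p(138)=12292341831, p(139)=13610949895, p(140)=15065878135, p(141)=16670689208, p(142)=18440293320, p(143)=20390982757, p(144)=22540654445, p(145)=24908858009, p(146)=27517052599, p(147)=30388671978, p(148)=33549419497, p(149)=37027355200, p(150)=40853235313, p(151)=45060624582, p(152)=49686288421.
Final step: p(153) = p(152) + p(151) - p(148) - p(146) + p(141) + p(138) - p(131) - p(127) + p(118) + p(113) - p(102) - p(96) + p(83) + p(76) - p(61) - p(53) + p(36) + p(27) - p(8)
= 49686288421 + 45060624582 - 33549419497 - 27517052599 + 16670689208 + 12292341831 - 5964539504 - 3913864295 + 1482074143 + 851376628 - 241265379 - 118114304 + 23338469 + 9289091 - 1121505 - 329931 + 17977 + 3010 - 22
= 54770336324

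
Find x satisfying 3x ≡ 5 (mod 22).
x ≡ 9 (mod 22)

gcd(3, 22) = 1, which divides 5, so solutions exist.
Find 3^(-1) mod 22 by the extended Euclidean algorithm:
22 = 7 × 3 + 1  ⟹  1 = (1)·22 + (-7)·3
So (-7)·3 ≡ 1 (mod 22), i.e. 3^(-1) ≡ -7 ≡ 15 (mod 22).
x ≡ 15 × 5 = 75 ≡ 9 (mod 22).
Check: 3 × 9 = 27 ≡ 5 (mod 22).
Unique solution: x ≡ 9 (mod 22)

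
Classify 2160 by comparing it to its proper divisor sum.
abundant

Proper divisors of 2160: sum = 1 + 2 + 3 + 4 + 5 + 6 + 8 + 9 + ... + 432 + 540 + 720 + 1080 (39 divisors) = 5280
Since 5280 > 2160, 2160 is abundant.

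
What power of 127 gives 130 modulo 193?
176

Baby-step giant-step with step n = ⌈√193⌉ = 14.
Baby steps 127^j mod 193 (j:value) for j=0..13: 0:1, 1:127, 2:110, 3:74, 4:134, 5:34, 6:72, 7:73, 8:7, 9:117, 10:191, 11:132, 12:166, 13:45.
Giant-step multiplier: 127^(-14) ≡ 127^(192-14) = 127^178 ≡ 18 (mod 193).
Giant steps γ_i = 130·18^i mod 193: γ_0=130, γ_1=24, γ_2=46, γ_3=56, γ_4=43, γ_5=2, γ_6=36, γ_7=69, γ_8=84, γ_9=161, γ_10=3, γ_11=54, γ_12=7 (in table at j=8).
x = i·n + j = 12·14 + 8 = 176.
Check: 127^176 ≡ 130 (mod 193).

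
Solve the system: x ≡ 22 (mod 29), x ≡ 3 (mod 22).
399

Using Chinese Remainder Theorem:
M = 29 × 22 = 638
M1 = 22, M2 = 29
y1 = 22^(-1) mod 29 = 4
y2 = 29^(-1) mod 22 = 19
x = (22×22×4 + 3×29×19) mod 638 = 399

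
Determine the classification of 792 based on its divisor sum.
abundant

Proper divisors of 792: sum = 1 + 2 + 3 + 4 + 6 + 8 + 9 + 11 + ... + 132 + 198 + 264 + 396 (23 divisors) = 1548
Since 1548 > 792, 792 is abundant.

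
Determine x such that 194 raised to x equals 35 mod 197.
17

Baby-step giant-step with step n = ⌈√197⌉ = 15.
Baby steps 194^j mod 197 (j:value) for j=0..14: 0:1, 1:194, 2:9, 3:170, 4:81, 5:151, 6:138, 7:177, 8:60, 9:17, 10:146, 11:153, 12:132, 13:195, 14:6.
Giant-step multiplier: 194^(-15) ≡ 194^(196-15) = 194^181 ≡ 186 (mod 197).
Giant steps γ_i = 35·186^i mod 197: γ_0=35, γ_1=9 (in table at j=2).
x = i·n + j = 1·15 + 2 = 17.
Check: 194^17 ≡ 35 (mod 197).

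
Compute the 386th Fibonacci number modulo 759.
415

Matrix identity: Q^n = [[F_(n+1), F_n], [F_n, F_(n-1)]] with Q = [[1,1],[1,0]].
n = 386 = 110000010₂. Square-and-multiply, entries mod 759:
Q^1 = [[1,1],[1,0]]
Q^3 = (Q^1)²·Q = [[3,2],[2,1]]
Q^6 = (Q^3)² = [[13,8],[8,5]]
Q^12 = (Q^6)² = [[233,144],[144,89]]
Q^24 = (Q^12)² = [[643,69],[69,574]]
Q^48 = (Q^24)² = [[1,483],[483,277]]
Q^96 = (Q^48)² = [[277,690],[690,346]]
Q^193 = (Q^96)²·Q = [[553,277],[277,276]]
Q^386 = (Q^193)² = [[2,415],[415,346]]
F_386 mod 759 = Q^386[0][1] = 415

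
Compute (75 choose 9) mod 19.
18

Using Lucas' theorem:
Write n=75 and k=9 in base 19:
n in base 19: [3, 18]
k in base 19: [0, 9]
C(75,9) mod 19 = ∏ C(n_i, k_i) mod 19
Digit binomials (mod 19): C(3,0) = 1; C(18,9) = 48620 ≡ 18
Product: 1 × 18 = 18 ≡ 18 (mod 19)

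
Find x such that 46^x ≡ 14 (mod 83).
23

Baby-step giant-step with step n = ⌈√83⌉ = 10.
Baby steps 46^j mod 83 (j:value) for j=0..9: 0:1, 1:46, 2:41, 3:60, 4:21, 5:53, 6:31, 7:15, 8:26, 9:34.
Giant-step multiplier: 46^(-10) ≡ 46^(82-10) = 46^72 ≡ 51 (mod 83).
Giant steps γ_i = 14·51^i mod 83: γ_0=14, γ_1=50, γ_2=60 (in table at j=3).
x = i·n + j = 2·10 + 3 = 23.
Check: 46^23 ≡ 14 (mod 83).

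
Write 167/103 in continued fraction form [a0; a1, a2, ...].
[1; 1, 1, 1, 1, 1, 3, 1, 2]

Euclidean algorithm steps:
167 = 1 × 103 + 64
103 = 1 × 64 + 39
64 = 1 × 39 + 25
39 = 1 × 25 + 14
25 = 1 × 14 + 11
14 = 1 × 11 + 3
11 = 3 × 3 + 2
3 = 1 × 2 + 1
2 = 2 × 1 + 0
Continued fraction: [1; 1, 1, 1, 1, 1, 3, 1, 2]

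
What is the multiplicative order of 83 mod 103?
51

103 is prime, so ord(83) divides φ(103) = 102.
Divisors of 102: 1, 2, 3, 6, 17, 34, 51, 102.
Repeated squaring: 83^1 ≡ 83, 83^2 ≡ 91, 83^4 ≡ 41, 83^8 ≡ 33, 83^16 ≡ 59, 83^32 ≡ 82, 83^64 ≡ 29 (mod 103).
Test 83^d mod 103 for each divisor d in increasing order:
83^1 ≡ 83
83^2 ≡ 91
83^3 = 83^2·83^1 ≡ 34
83^6 = 83^4·83^2 ≡ 23
83^17 = 83^16·83^1 ≡ 56
83^34 = 83^32·83^2 ≡ 46
83^51 = 83^32·83^16·83^2·83^1 ≡ 1  ← first divisor giving 1
The order is 51.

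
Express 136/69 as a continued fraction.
[1; 1, 33, 2]

Euclidean algorithm steps:
136 = 1 × 69 + 67
69 = 1 × 67 + 2
67 = 33 × 2 + 1
2 = 2 × 1 + 0
Continued fraction: [1; 1, 33, 2]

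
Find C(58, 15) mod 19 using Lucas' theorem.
0

Using Lucas' theorem:
Write n=58 and k=15 in base 19:
n in base 19: [3, 1]
k in base 19: [0, 15]
C(58,15) mod 19 = ∏ C(n_i, k_i) mod 19
Digit binomials (mod 19): C(3,0) = 1; C(1,15) = 0 (k_i > n_i)
Product: 1 × 0 = 0 ≡ 0 (mod 19)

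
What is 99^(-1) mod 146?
59

gcd(99, 146) = 1, so the inverse exists.
Extended Euclidean algorithm on (146, 99):
146 = 1 × 99 + 47  ⟹  47 = (1)·146 + (-1)·99
99 = 2 × 47 + 5  ⟹  5 = (-2)·146 + (3)·99
47 = 9 × 5 + 2  ⟹  2 = (19)·146 + (-28)·99
5 = 2 × 2 + 1  ⟹  1 = (-40)·146 + (59)·99
So (59)·99 ≡ 1 (mod 146), i.e. 99^(-1) ≡ 59 (mod 146).
Check: 99 × 59 = 5841 ≡ 1 (mod 146)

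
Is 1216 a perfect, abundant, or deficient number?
abundant

Proper divisors of 1216: sum = 1 + 2 + 4 + 8 + 16 + 19 + 32 + 38 + 64 + 76 + 152 + 304 + 608 = 1324
Since 1324 > 1216, 1216 is abundant.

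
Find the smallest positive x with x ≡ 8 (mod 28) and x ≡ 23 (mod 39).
764

Using Chinese Remainder Theorem:
M = 28 × 39 = 1092
M1 = 39, M2 = 28
y1 = 39^(-1) mod 28 = 23
y2 = 28^(-1) mod 39 = 7
x = (8×39×23 + 23×28×7) mod 1092 = 764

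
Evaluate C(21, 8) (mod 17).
0

Using Lucas' theorem:
Write n=21 and k=8 in base 17:
n in base 17: [1, 4]
k in base 17: [0, 8]
C(21,8) mod 17 = ∏ C(n_i, k_i) mod 17
Digit binomials (mod 17): C(1,0) = 1; C(4,8) = 0 (k_i > n_i)
Product: 1 × 0 = 0 ≡ 0 (mod 17)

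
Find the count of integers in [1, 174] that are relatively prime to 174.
56

174 = 2 × 3 × 29
φ(n) = n × ∏(1 - 1/p) for each prime p dividing n
φ(174) = 174 × (1 - 1/2) × (1 - 1/3) × (1 - 1/29) = 56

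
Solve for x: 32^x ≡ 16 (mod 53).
32

Baby-step giant-step with step n = ⌈√53⌉ = 8.
Baby steps 32^j mod 53 (j:value) for j=0..7: 0:1, 1:32, 2:17, 3:14, 4:24, 5:26, 6:37, 7:18.
Giant-step multiplier: 32^(-8) ≡ 32^(52-8) = 32^44 ≡ 15 (mod 53).
Giant steps γ_i = 16·15^i mod 53: γ_0=16, γ_1=28, γ_2=49, γ_3=46, γ_4=1 (in table at j=0).
x = i·n + j = 4·8 + 0 = 32.
Check: 32^32 ≡ 16 (mod 53).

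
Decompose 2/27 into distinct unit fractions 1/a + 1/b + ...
1/14 + 1/378

Greedy algorithm:
2/27: ceiling(27/2) = 14, use 1/14
1/378: ceiling(378/1) = 378, use 1/378
Result: 2/27 = 1/14 + 1/378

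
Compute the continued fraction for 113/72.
[1; 1, 1, 3, 10]

Euclidean algorithm steps:
113 = 1 × 72 + 41
72 = 1 × 41 + 31
41 = 1 × 31 + 10
31 = 3 × 10 + 1
10 = 10 × 1 + 0
Continued fraction: [1; 1, 1, 3, 10]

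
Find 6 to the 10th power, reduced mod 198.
144

Repeated squaring. Binary of 10 = 1010.
6^1 ≡ 6 (mod 198); 6^2 ≡ 36 (mod 198); 6^4 ≡ 108 (mod 198); 6^8 ≡ 180 (mod 198)
6^10 = 6^2 × 6^8 ≡ 144 (mod 198)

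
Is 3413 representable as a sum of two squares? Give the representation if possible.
7² + 58² (a=7, b=58)

Factorization: 3413 = 3413
By Fermat: n is sum of two squares iff every prime p ≡ 3 (mod 4) appears to even power.
All primes ≡ 3 (mod 4) appear to even power.
Search a = 0, 1, 2, … for 3413 - a² a perfect square: first hit at a = 7: 3413 - 49 = 3364 = 58².
3413 = 7² + 58² = 49 + 3364 ✓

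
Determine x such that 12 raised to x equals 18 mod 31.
14

Baby-step giant-step with step n = ⌈√31⌉ = 6.
Baby steps 12^j mod 31 (j:value) for j=0..5: 0:1, 1:12, 2:20, 3:23, 4:28, 5:26.
Giant-step multiplier: 12^(-6) ≡ 12^(30-6) = 12^24 ≡ 16 (mod 31).
Giant steps γ_i = 18·16^i mod 31: γ_0=18, γ_1=9, γ_2=20 (in table at j=2).
x = i·n + j = 2·6 + 2 = 14.
Check: 12^14 ≡ 18 (mod 31).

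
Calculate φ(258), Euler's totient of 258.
84

258 = 2 × 3 × 43
φ(n) = n × ∏(1 - 1/p) for each prime p dividing n
φ(258) = 258 × (1 - 1/2) × (1 - 1/3) × (1 - 1/43) = 84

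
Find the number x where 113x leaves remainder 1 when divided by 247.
94

gcd(113, 247) = 1, so the inverse exists.
Extended Euclidean algorithm on (247, 113):
247 = 2 × 113 + 21  ⟹  21 = (1)·247 + (-2)·113
113 = 5 × 21 + 8  ⟹  8 = (-5)·247 + (11)·113
21 = 2 × 8 + 5  ⟹  5 = (11)·247 + (-24)·113
8 = 1 × 5 + 3  ⟹  3 = (-16)·247 + (35)·113
5 = 1 × 3 + 2  ⟹  2 = (27)·247 + (-59)·113
3 = 1 × 2 + 1  ⟹  1 = (-43)·247 + (94)·113
So (94)·113 ≡ 1 (mod 247), i.e. 113^(-1) ≡ 94 (mod 247).
Check: 113 × 94 = 10622 ≡ 1 (mod 247)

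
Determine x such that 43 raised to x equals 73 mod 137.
56

Baby-step giant-step with step n = ⌈√137⌉ = 12.
Baby steps 43^j mod 137 (j:value) for j=0..11: 0:1, 1:43, 2:68, 3:47, 4:103, 5:45, 6:17, 7:46, 8:60, 9:114, 10:107, 11:80.
Giant-step multiplier: 43^(-12) ≡ 43^(136-12) = 43^124 ≡ 64 (mod 137).
Giant steps γ_i = 73·64^i mod 137: γ_0=73, γ_1=14, γ_2=74, γ_3=78, γ_4=60 (in table at j=8).
x = i·n + j = 4·12 + 8 = 56.
Check: 43^56 ≡ 73 (mod 137).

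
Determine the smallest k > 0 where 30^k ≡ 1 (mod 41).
40

41 is prime, so ord(30) divides φ(41) = 40.
Divisors of 40: 1, 2, 4, 5, 8, 10, 20, 40.
Repeated squaring: 30^1 ≡ 30, 30^2 ≡ 39, 30^4 ≡ 4, 30^8 ≡ 16, 30^16 ≡ 10, 30^32 ≡ 18 (mod 41).
Test 30^d mod 41 for each divisor d in increasing order:
30^1 ≡ 30
30^2 ≡ 39
30^4 ≡ 4
30^5 = 30^4·30^1 ≡ 38
30^8 ≡ 16
30^10 = 30^8·30^2 ≡ 9
30^20 = 30^16·30^4 ≡ 40
30^40 = 30^32·30^8 ≡ 1  ← first divisor giving 1
The order is 40.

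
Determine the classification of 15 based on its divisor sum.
deficient

Proper divisors of 15: sum = 1 + 3 + 5 = 9
Since 9 < 15, 15 is deficient.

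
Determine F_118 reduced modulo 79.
4

Matrix identity: Q^n = [[F_(n+1), F_n], [F_n, F_(n-1)]] with Q = [[1,1],[1,0]].
n = 118 = 1110110₂. Square-and-multiply, entries mod 79:
Q^1 = [[1,1],[1,0]]
Q^3 = (Q^1)²·Q = [[3,2],[2,1]]
Q^7 = (Q^3)²·Q = [[21,13],[13,8]]
Q^14 = (Q^7)² = [[57,61],[61,75]]
Q^29 = (Q^14)²·Q = [[12,18],[18,73]]
Q^59 = (Q^29)²·Q = [[23,73],[73,29]]
Q^118 = (Q^59)² = [[12,4],[4,8]]
F_118 mod 79 = Q^118[0][1] = 4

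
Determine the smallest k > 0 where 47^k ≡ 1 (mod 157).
39

157 is prime, so ord(47) divides φ(157) = 156.
Divisors of 156: 1, 2, 3, 4, 6, 12, 13, 26, 39, 52, 78, 156.
Repeated squaring: 47^1 ≡ 47, 47^2 ≡ 11, 47^4 ≡ 121, 47^8 ≡ 40, 47^16 ≡ 30, 47^32 ≡ 115, 47^64 ≡ 37, 47^128 ≡ 113 (mod 157).
Test 47^d mod 157 for each divisor d in increasing order:
47^1 ≡ 47
47^2 ≡ 11
47^3 = 47^2·47^1 ≡ 46
47^4 ≡ 121
47^6 = 47^4·47^2 ≡ 75
47^12 = 47^8·47^4 ≡ 130
47^13 = 47^8·47^4·47^1 ≡ 144
47^26 = 47^16·47^8·47^2 ≡ 12
47^39 = 47^32·47^4·47^2·47^1 ≡ 1  ← first divisor giving 1
The order is 39.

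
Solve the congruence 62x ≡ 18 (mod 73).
x ≡ 5 (mod 73)

gcd(62, 73) = 1, which divides 18, so solutions exist.
Find 62^(-1) mod 73 by the extended Euclidean algorithm:
73 = 1 × 62 + 11  ⟹  11 = (1)·73 + (-1)·62
62 = 5 × 11 + 7  ⟹  7 = (-5)·73 + (6)·62
11 = 1 × 7 + 4  ⟹  4 = (6)·73 + (-7)·62
7 = 1 × 4 + 3  ⟹  3 = (-11)·73 + (13)·62
4 = 1 × 3 + 1  ⟹  1 = (17)·73 + (-20)·62
So (-20)·62 ≡ 1 (mod 73), i.e. 62^(-1) ≡ -20 ≡ 53 (mod 73).
x ≡ 53 × 18 = 954 ≡ 5 (mod 73).
Check: 62 × 5 = 310 ≡ 18 (mod 73).
Unique solution: x ≡ 5 (mod 73)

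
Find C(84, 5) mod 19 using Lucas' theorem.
18

Using Lucas' theorem:
Write n=84 and k=5 in base 19:
n in base 19: [4, 8]
k in base 19: [0, 5]
C(84,5) mod 19 = ∏ C(n_i, k_i) mod 19
Digit binomials (mod 19): C(4,0) = 1; C(8,5) = 56 ≡ 18
Product: 1 × 18 = 18 ≡ 18 (mod 19)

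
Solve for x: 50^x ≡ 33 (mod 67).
50

Baby-step giant-step with step n = ⌈√67⌉ = 9.
Baby steps 50^j mod 67 (j:value) for j=0..8: 0:1, 1:50, 2:21, 3:45, 4:39, 5:7, 6:15, 7:13, 8:47.
Giant-step multiplier: 50^(-9) ≡ 50^(66-9) = 50^57 ≡ 27 (mod 67).
Giant steps γ_i = 33·27^i mod 67: γ_0=33, γ_1=20, γ_2=4, γ_3=41, γ_4=35, γ_5=7 (in table at j=5).
x = i·n + j = 5·9 + 5 = 50.
Check: 50^50 ≡ 33 (mod 67).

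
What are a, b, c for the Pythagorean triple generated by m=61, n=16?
(3465, 1952, 3977)

Euclid's formula: a = m² - n², b = 2mn, c = m² + n²
m = 61, n = 16
a = 61² - 16² = 3721 - 256 = 3465
b = 2 × 61 × 16 = 1952
c = 61² + 16² = 3721 + 256 = 3977
Verification: 3465² + 1952² = 12006225 + 3810304 = 15816529 = 3977² ✓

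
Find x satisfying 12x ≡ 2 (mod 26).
x ≡ 11 (mod 13)

gcd(12, 26) = 2, which divides 2, so solutions exist.
Divide through by 2: 6x ≡ 1 (mod 13).
Find 6^(-1) mod 13 by the extended Euclidean algorithm:
13 = 2 × 6 + 1  ⟹  1 = (1)·13 + (-2)·6
So (-2)·6 ≡ 1 (mod 13), i.e. 6^(-1) ≡ -2 ≡ 11 (mod 13).
x ≡ 11 × 1 = 11 ≡ 11 (mod 13).
Check: 12 × 11 = 132 ≡ 2 (mod 26).
x ≡ 11 (mod 13), giving 2 solutions mod 26.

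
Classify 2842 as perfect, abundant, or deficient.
deficient

Proper divisors of 2842: sum = 1 + 2 + 7 + 14 + 29 + 49 + 58 + 98 + 203 + 406 + 1421 = 2288
Since 2288 < 2842, 2842 is deficient.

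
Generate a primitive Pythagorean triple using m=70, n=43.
(3051, 6020, 6749)

Euclid's formula: a = m² - n², b = 2mn, c = m² + n²
m = 70, n = 43
a = 70² - 43² = 4900 - 1849 = 3051
b = 2 × 70 × 43 = 6020
c = 70² + 43² = 4900 + 1849 = 6749
Verification: 3051² + 6020² = 9308601 + 36240400 = 45549001 = 6749² ✓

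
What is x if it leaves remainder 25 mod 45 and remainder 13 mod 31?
385

Using Chinese Remainder Theorem:
M = 45 × 31 = 1395
M1 = 31, M2 = 45
y1 = 31^(-1) mod 45 = 16
y2 = 45^(-1) mod 31 = 20
x = (25×31×16 + 13×45×20) mod 1395 = 385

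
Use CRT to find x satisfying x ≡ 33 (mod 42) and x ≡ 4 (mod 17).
327

Using Chinese Remainder Theorem:
M = 42 × 17 = 714
M1 = 17, M2 = 42
y1 = 17^(-1) mod 42 = 5
y2 = 42^(-1) mod 17 = 15
x = (33×17×5 + 4×42×15) mod 714 = 327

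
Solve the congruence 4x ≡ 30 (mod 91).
x ≡ 53 (mod 91)

gcd(4, 91) = 1, which divides 30, so solutions exist.
Find 4^(-1) mod 91 by the extended Euclidean algorithm:
91 = 22 × 4 + 3  ⟹  3 = (1)·91 + (-22)·4
4 = 1 × 3 + 1  ⟹  1 = (-1)·91 + (23)·4
So (23)·4 ≡ 1 (mod 91), i.e. 4^(-1) ≡ 23 (mod 91).
x ≡ 23 × 30 = 690 ≡ 53 (mod 91).
Check: 4 × 53 = 212 ≡ 30 (mod 91).
Unique solution: x ≡ 53 (mod 91)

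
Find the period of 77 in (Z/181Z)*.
180

181 is prime, so ord(77) divides φ(181) = 180.
Divisors of 180: 1, 2, 3, 4, 5, 6, 9, 10, 12, 15, 18, 20, 30, 36, 45, 60, 90, 180.
Repeated squaring: 77^1 ≡ 77, 77^2 ≡ 137, 77^4 ≡ 126, 77^8 ≡ 129, 77^16 ≡ 170, 77^32 ≡ 121, 77^64 ≡ 161, 77^128 ≡ 38 (mod 181).
Test 77^d mod 181 for each divisor d in increasing order:
77^1 ≡ 77
77^2 ≡ 137
77^3 = 77^2·77^1 ≡ 51
77^4 ≡ 126
77^5 = 77^4·77^1 ≡ 109
77^6 = 77^4·77^2 ≡ 67
77^9 = 77^8·77^1 ≡ 159
77^10 = 77^8·77^2 ≡ 116
77^12 = 77^8·77^4 ≡ 145
77^15 = 77^8·77^4·77^2·77^1 ≡ 155
77^18 = 77^16·77^2 ≡ 122
77^20 = 77^16·77^4 ≡ 62
77^30 = 77^16·77^8·77^4·77^2 ≡ 133
77^36 = 77^32·77^4 ≡ 42
77^45 = 77^32·77^8·77^4·77^1 ≡ 162
77^60 = 77^32·77^16·77^8·77^4 ≡ 132
77^90 = 77^64·77^16·77^8·77^2 ≡ 180
77^180 = 77^128·77^32·77^16·77^4 ≡ 1  ← first divisor giving 1
The order is 180.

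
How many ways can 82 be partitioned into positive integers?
20506255

p(n) counts ways to write n as a sum of positive integers (order ignored).
Euler's pentagonal recurrence: p(k) = p(k-1) + p(k-2) - p(k-5) - p(k-7) + p(k-12) + p(k-15) - ... (offsets j(3j∓1)/2, signs ++--, p(0)=1, p(<0)=0).
DP table for k = 0..81: p(0)=1, p(1)=1, p(2)=2, p(3)=3, p(4)=5, p(5)=7, p(6)=11, p(7)=15, p(8)=22, p(9)=30, p(10)=42, p(11)=56, p(12)=77, p(13)=101, p(14)=135, p(15)=176, p(16)=231, p(17)=297, p(18)=385, p(19)=490, p(20)=627, p(21)=792, p(22)=1002, p(23)=1255, p(24)=1575, p(25)=1958, p(26)=2436, p(27)=3010, p(28)=3718, p(29)=4565, p(30)=5604, p(31)=6842, p(32)=8349, p(33)=10143, p(34)=12310, p(35)=14883, p(36)=17977, p(37)=21637, p(38)=26015, p(39)=31185, p(40)=37338, p(41)=44583, p(42)=53174, p(43)=63261, p(44)=75175, p(45)=89134, p(46)=105558, p(47)=124754, p(48)=147273, p(49)=173525, p(50)=204226, p(51)=239943, p(52)=281589, p(53)=329931, p(54)=386155, p(55)=451276, p(56)=526823, p(57)=614154, p(58)=715220, p(59)=831820, p(60)=966467, p(61)=1121505, p(62)=1300156, p(63)=1505499, p(64)=1741630, p(65)=2012558, p(66)=2323520, p(67)=2679689, p(68)=3087735, p(69)=3554345, p(70)=4087968, p(71)=4697205, p(72)=5392783, p(73)=6185689, p(74)=7089500, p(75)=8118264, p(76)=9289091, p(77)=10619863, p(78)=12132164, p(79)=13848650, p(80)=15796476, p(81)=18004327.
Final step: p(82) = p(81) + p(80) - p(77) - p(75) + p(70) + p(67) - p(60) - p(56) + p(47) + p(42) - p(31) - p(25) + p(12) + p(5)
= 18004327 + 15796476 - 10619863 - 8118264 + 4087968 + 2679689 - 966467 - 526823 + 124754 + 53174 - 6842 - 1958 + 77 + 7
= 20506255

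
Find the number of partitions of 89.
49995925

p(n) counts ways to write n as a sum of positive integers (order ignored).
Euler's pentagonal recurrence: p(k) = p(k-1) + p(k-2) - p(k-5) - p(k-7) + p(k-12) + p(k-15) - ... (offsets j(3j∓1)/2, signs ++--, p(0)=1, p(<0)=0).
DP table for k = 0..88: p(0)=1, p(1)=1, p(2)=2, p(3)=3, p(4)=5, p(5)=7, p(6)=11, p(7)=15, p(8)=22, p(9)=30, p(10)=42, p(11)=56, p(12)=77, p(13)=101, p(14)=135, p(15)=176, p(16)=231, p(17)=297, p(18)=385, p(19)=490, p(20)=627, p(21)=792, p(22)=1002, p(23)=1255, p(24)=1575, p(25)=1958, p(26)=2436, p(27)=3010, p(28)=3718, p(29)=4565, p(30)=5604, p(31)=6842, p(32)=8349, p(33)=10143, p(34)=12310, p(35)=14883, p(36)=17977, p(37)=21637, p(38)=26015, p(39)=31185, p(40)=37338, p(41)=44583, p(42)=53174, p(43)=63261, p(44)=75175, p(45)=89134, p(46)=105558, p(47)=124754, p(48)=147273, p(49)=173525, p(50)=204226, p(51)=239943, p(52)=281589, p(53)=329931, p(54)=386155, p(55)=451276, p(56)=526823, p(57)=614154, p(58)=715220, p(59)=831820, p(60)=966467, p(61)=1121505, p(62)=1300156, p(63)=1505499, p(64)=1741630, p(65)=2012558, p(66)=2323520, p(67)=2679689, p(68)=3087735, p(69)=3554345, p(70)=4087968, p(71)=4697205, p(72)=5392783, p(73)=6185689, p(74)=7089500, p(75)=8118264, p(76)=9289091, p(77)=10619863, p(78)=12132164, p(79)=13848650, p(80)=15796476, p(81)=18004327, p(82)=20506255, p(83)=23338469, p(84)=26543660, p(85)=30167357, p(86)=34262962, p(87)=38887673, p(88)=44108109.
Final step: p(89) = p(88) + p(87) - p(84) - p(82) + p(77) + p(74) - p(67) - p(63) + p(54) + p(49) - p(38) - p(32) + p(19) + p(12)
= 44108109 + 38887673 - 26543660 - 20506255 + 10619863 + 7089500 - 2679689 - 1505499 + 386155 + 173525 - 26015 - 8349 + 490 + 77
= 49995925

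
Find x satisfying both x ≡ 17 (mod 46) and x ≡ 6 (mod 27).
1167

Using Chinese Remainder Theorem:
M = 46 × 27 = 1242
M1 = 27, M2 = 46
y1 = 27^(-1) mod 46 = 29
y2 = 46^(-1) mod 27 = 10
x = (17×27×29 + 6×46×10) mod 1242 = 1167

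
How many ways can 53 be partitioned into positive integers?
329931

p(n) counts ways to write n as a sum of positive integers (order ignored).
Euler's pentagonal recurrence: p(k) = p(k-1) + p(k-2) - p(k-5) - p(k-7) + p(k-12) + p(k-15) - ... (offsets j(3j∓1)/2, signs ++--, p(0)=1, p(<0)=0).
DP table for k = 0..52: p(0)=1, p(1)=1, p(2)=2, p(3)=3, p(4)=5, p(5)=7, p(6)=11, p(7)=15, p(8)=22, p(9)=30, p(10)=42, p(11)=56, p(12)=77, p(13)=101, p(14)=135, p(15)=176, p(16)=231, p(17)=297, p(18)=385, p(19)=490, p(20)=627, p(21)=792, p(22)=1002, p(23)=1255, p(24)=1575, p(25)=1958, p(26)=2436, p(27)=3010, p(28)=3718, p(29)=4565, p(30)=5604, p(31)=6842, p(32)=8349, p(33)=10143, p(34)=12310, p(35)=14883, p(36)=17977, p(37)=21637, p(38)=26015, p(39)=31185, p(40)=37338, p(41)=44583, p(42)=53174, p(43)=63261, p(44)=75175, p(45)=89134, p(46)=105558, p(47)=124754, p(48)=147273, p(49)=173525, p(50)=204226, p(51)=239943, p(52)=281589.
Final step: p(53) = p(52) + p(51) - p(48) - p(46) + p(41) + p(38) - p(31) - p(27) + p(18) + p(13) - p(2)
= 281589 + 239943 - 147273 - 105558 + 44583 + 26015 - 6842 - 3010 + 385 + 101 - 2
= 329931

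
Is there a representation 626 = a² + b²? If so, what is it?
1² + 25² (a=1, b=25)

Factorization: 626 = 2 × 313
By Fermat: n is sum of two squares iff every prime p ≡ 3 (mod 4) appears to even power.
All primes ≡ 3 (mod 4) appear to even power.
Search a = 0, 1, 2, … for 626 - a² a perfect square: first hit at a = 1: 626 - 1 = 625 = 25².
626 = 1² + 25² = 1 + 625 ✓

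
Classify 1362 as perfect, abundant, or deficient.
abundant

Proper divisors of 1362: sum = 1 + 2 + 3 + 6 + 227 + 454 + 681 = 1374
Since 1374 > 1362, 1362 is abundant.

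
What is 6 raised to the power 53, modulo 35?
6

Repeated squaring. Binary of 53 = 110101.
6^1 ≡ 6 (mod 35); 6^2 ≡ 1 (mod 35); 6^4 ≡ 1 (mod 35); 6^8 ≡ 1 (mod 35); 6^16 ≡ 1 (mod 35); 6^32 ≡ 1 (mod 35)
6^53 = 6^1 × 6^4 × 6^16 × 6^32 ≡ 6 (mod 35)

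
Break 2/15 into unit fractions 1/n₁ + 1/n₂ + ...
1/8 + 1/120

Greedy algorithm:
2/15: ceiling(15/2) = 8, use 1/8
1/120: ceiling(120/1) = 120, use 1/120
Result: 2/15 = 1/8 + 1/120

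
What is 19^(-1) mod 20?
19

gcd(19, 20) = 1, so the inverse exists.
Extended Euclidean algorithm on (20, 19):
20 = 1 × 19 + 1  ⟹  1 = (1)·20 + (-1)·19
So (-1)·19 ≡ 1 (mod 20), i.e. 19^(-1) ≡ -1 ≡ 19 (mod 20).
Check: 19 × 19 = 361 ≡ 1 (mod 20)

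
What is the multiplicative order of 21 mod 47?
23

47 is prime, so ord(21) divides φ(47) = 46.
Divisors of 46: 1, 2, 23, 46.
Repeated squaring: 21^1 ≡ 21, 21^2 ≡ 18, 21^4 ≡ 42, 21^8 ≡ 25, 21^16 ≡ 14, 21^32 ≡ 8 (mod 47).
Test 21^d mod 47 for each divisor d in increasing order:
21^1 ≡ 21
21^2 ≡ 18
21^23 = 21^16·21^4·21^2·21^1 ≡ 1  ← first divisor giving 1
The order is 23.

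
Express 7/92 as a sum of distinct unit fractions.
1/14 + 1/215 + 1/138460

Greedy algorithm:
7/92: ceiling(92/7) = 14, use 1/14
3/644: ceiling(644/3) = 215, use 1/215
1/138460: ceiling(138460/1) = 138460, use 1/138460
Result: 7/92 = 1/14 + 1/215 + 1/138460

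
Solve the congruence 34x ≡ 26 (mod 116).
x ≡ 11 (mod 58)

gcd(34, 116) = 2, which divides 26, so solutions exist.
Divide through by 2: 17x ≡ 13 (mod 58).
Find 17^(-1) mod 58 by the extended Euclidean algorithm:
58 = 3 × 17 + 7  ⟹  7 = (1)·58 + (-3)·17
17 = 2 × 7 + 3  ⟹  3 = (-2)·58 + (7)·17
7 = 2 × 3 + 1  ⟹  1 = (5)·58 + (-17)·17
So (-17)·17 ≡ 1 (mod 58), i.e. 17^(-1) ≡ -17 ≡ 41 (mod 58).
x ≡ 41 × 13 = 533 ≡ 11 (mod 58).
Check: 34 × 11 = 374 ≡ 26 (mod 116).
x ≡ 11 (mod 58), giving 2 solutions mod 116.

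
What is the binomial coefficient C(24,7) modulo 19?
0

Using Lucas' theorem:
Write n=24 and k=7 in base 19:
n in base 19: [1, 5]
k in base 19: [0, 7]
C(24,7) mod 19 = ∏ C(n_i, k_i) mod 19
Digit binomials (mod 19): C(1,0) = 1; C(5,7) = 0 (k_i > n_i)
Product: 1 × 0 = 0 ≡ 0 (mod 19)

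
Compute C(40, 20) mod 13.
0

Using Lucas' theorem:
Write n=40 and k=20 in base 13:
n in base 13: [3, 1]
k in base 13: [1, 7]
C(40,20) mod 13 = ∏ C(n_i, k_i) mod 13
Digit binomials (mod 13): C(3,1) = 3; C(1,7) = 0 (k_i > n_i)
Product: 3 × 0 = 0 ≡ 0 (mod 13)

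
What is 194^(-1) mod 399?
290

gcd(194, 399) = 1, so the inverse exists.
Extended Euclidean algorithm on (399, 194):
399 = 2 × 194 + 11  ⟹  11 = (1)·399 + (-2)·194
194 = 17 × 11 + 7  ⟹  7 = (-17)·399 + (35)·194
11 = 1 × 7 + 4  ⟹  4 = (18)·399 + (-37)·194
7 = 1 × 4 + 3  ⟹  3 = (-35)·399 + (72)·194
4 = 1 × 3 + 1  ⟹  1 = (53)·399 + (-109)·194
So (-109)·194 ≡ 1 (mod 399), i.e. 194^(-1) ≡ -109 ≡ 290 (mod 399).
Check: 194 × 290 = 56260 ≡ 1 (mod 399)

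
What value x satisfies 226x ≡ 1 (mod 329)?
214

gcd(226, 329) = 1, so the inverse exists.
Extended Euclidean algorithm on (329, 226):
329 = 1 × 226 + 103  ⟹  103 = (1)·329 + (-1)·226
226 = 2 × 103 + 20  ⟹  20 = (-2)·329 + (3)·226
103 = 5 × 20 + 3  ⟹  3 = (11)·329 + (-16)·226
20 = 6 × 3 + 2  ⟹  2 = (-68)·329 + (99)·226
3 = 1 × 2 + 1  ⟹  1 = (79)·329 + (-115)·226
So (-115)·226 ≡ 1 (mod 329), i.e. 226^(-1) ≡ -115 ≡ 214 (mod 329).
Check: 226 × 214 = 48364 ≡ 1 (mod 329)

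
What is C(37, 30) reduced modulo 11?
0

Using Lucas' theorem:
Write n=37 and k=30 in base 11:
n in base 11: [3, 4]
k in base 11: [2, 8]
C(37,30) mod 11 = ∏ C(n_i, k_i) mod 11
Digit binomials (mod 11): C(3,2) = 3; C(4,8) = 0 (k_i > n_i)
Product: 3 × 0 = 0 ≡ 0 (mod 11)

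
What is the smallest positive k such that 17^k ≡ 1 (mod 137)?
68

137 is prime, so ord(17) divides φ(137) = 136.
Divisors of 136: 1, 2, 4, 8, 17, 34, 68, 136.
Repeated squaring: 17^1 ≡ 17, 17^2 ≡ 15, 17^4 ≡ 88, 17^8 ≡ 72, 17^16 ≡ 115, 17^32 ≡ 73, 17^64 ≡ 123, 17^128 ≡ 59 (mod 137).
Test 17^d mod 137 for each divisor d in increasing order:
17^1 ≡ 17
17^2 ≡ 15
17^4 ≡ 88
17^8 ≡ 72
17^17 = 17^16·17^1 ≡ 37
17^34 = 17^32·17^2 ≡ 136
17^68 = 17^64·17^4 ≡ 1  ← first divisor giving 1
The order is 68.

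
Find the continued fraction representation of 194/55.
[3; 1, 1, 8, 1, 2]

Euclidean algorithm steps:
194 = 3 × 55 + 29
55 = 1 × 29 + 26
29 = 1 × 26 + 3
26 = 8 × 3 + 2
3 = 1 × 2 + 1
2 = 2 × 1 + 0
Continued fraction: [3; 1, 1, 8, 1, 2]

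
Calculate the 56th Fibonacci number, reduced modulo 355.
262

Matrix identity: Q^n = [[F_(n+1), F_n], [F_n, F_(n-1)]] with Q = [[1,1],[1,0]].
n = 56 = 111000₂. Square-and-multiply, entries mod 355:
Q^1 = [[1,1],[1,0]]
Q^3 = (Q^1)²·Q = [[3,2],[2,1]]
Q^7 = (Q^3)²·Q = [[21,13],[13,8]]
Q^14 = (Q^7)² = [[255,22],[22,233]]
Q^28 = (Q^14)² = [[189,86],[86,103]]
Q^56 = (Q^28)² = [[162,262],[262,255]]
F_56 mod 355 = Q^56[0][1] = 262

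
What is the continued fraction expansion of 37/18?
[2; 18]

Euclidean algorithm steps:
37 = 2 × 18 + 1
18 = 18 × 1 + 0
Continued fraction: [2; 18]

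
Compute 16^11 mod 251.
51

Repeated squaring. Binary of 11 = 1011.
16^1 ≡ 16 (mod 251); 16^2 ≡ 5 (mod 251); 16^4 ≡ 25 (mod 251); 16^8 ≡ 123 (mod 251)
16^11 = 16^1 × 16^2 × 16^8 ≡ 51 (mod 251)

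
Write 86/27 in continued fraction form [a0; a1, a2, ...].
[3; 5, 2, 2]

Euclidean algorithm steps:
86 = 3 × 27 + 5
27 = 5 × 5 + 2
5 = 2 × 2 + 1
2 = 2 × 1 + 0
Continued fraction: [3; 5, 2, 2]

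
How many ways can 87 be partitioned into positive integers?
38887673

p(n) counts ways to write n as a sum of positive integers (order ignored).
Euler's pentagonal recurrence: p(k) = p(k-1) + p(k-2) - p(k-5) - p(k-7) + p(k-12) + p(k-15) - ... (offsets j(3j∓1)/2, signs ++--, p(0)=1, p(<0)=0).
DP table for k = 0..86: p(0)=1, p(1)=1, p(2)=2, p(3)=3, p(4)=5, p(5)=7, p(6)=11, p(7)=15, p(8)=22, p(9)=30, p(10)=42, p(11)=56, p(12)=77, p(13)=101, p(14)=135, p(15)=176, p(16)=231, p(17)=297, p(18)=385, p(19)=490, p(20)=627, p(21)=792, p(22)=1002, p(23)=1255, p(24)=1575, p(25)=1958, p(26)=2436, p(27)=3010, p(28)=3718, p(29)=4565, p(30)=5604, p(31)=6842, p(32)=8349, p(33)=10143, p(34)=12310, p(35)=14883, p(36)=17977, p(37)=21637, p(38)=26015, p(39)=31185, p(40)=37338, p(41)=44583, p(42)=53174, p(43)=63261, p(44)=75175, p(45)=89134, p(46)=105558, p(47)=124754, p(48)=147273, p(49)=173525, p(50)=204226, p(51)=239943, p(52)=281589, p(53)=329931, p(54)=386155, p(55)=451276, p(56)=526823, p(57)=614154, p(58)=715220, p(59)=831820, p(60)=966467, p(61)=1121505, p(62)=1300156, p(63)=1505499, p(64)=1741630, p(65)=2012558, p(66)=2323520, p(67)=2679689, p(68)=3087735, p(69)=3554345, p(70)=4087968, p(71)=4697205, p(72)=5392783, p(73)=6185689, p(74)=7089500, p(75)=8118264, p(76)=9289091, p(77)=10619863, p(78)=12132164, p(79)=13848650, p(80)=15796476, p(81)=18004327, p(82)=20506255, p(83)=23338469, p(84)=26543660, p(85)=30167357, p(86)=34262962.
Final step: p(87) = p(86) + p(85) - p(82) - p(80) + p(75) + p(72) - p(65) - p(61) + p(52) + p(47) - p(36) - p(30) + p(17) + p(10)
= 34262962 + 30167357 - 20506255 - 15796476 + 8118264 + 5392783 - 2012558 - 1121505 + 281589 + 124754 - 17977 - 5604 + 297 + 42
= 38887673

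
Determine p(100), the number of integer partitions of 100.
190569292

p(n) counts ways to write n as a sum of positive integers (order ignored).
Euler's pentagonal recurrence: p(k) = p(k-1) + p(k-2) - p(k-5) - p(k-7) + p(k-12) + p(k-15) - ... (offsets j(3j∓1)/2, signs ++--, p(0)=1, p(<0)=0).
DP table for k = 0..99: p(0)=1, p(1)=1, p(2)=2, p(3)=3, p(4)=5, p(5)=7, p(6)=11, p(7)=15, p(8)=22, p(9)=30, p(10)=42, p(11)=56, p(12)=77, p(13)=101, p(14)=135, p(15)=176, p(16)=231, p(17)=297, p(18)=385, p(19)=490, p(20)=627, p(21)=792, p(22)=1002, p(23)=1255, p(24)=1575, p(25)=1958, p(26)=2436, p(27)=3010, p(28)=3718, p(29)=4565, p(30)=5604, p(31)=6842, p(32)=8349, p(33)=10143, p(34)=12310, p(35)=14883, p(36)=17977, p(37)=21637, p(38)=26015, p(39)=31185, p(40)=37338, p(41)=44583, p(42)=53174, p(43)=63261, p(44)=75175, p(45)=89134, p(46)=105558, p(47)=124754, p(48)=147273, p(49)=173525, p(50)=204226, p(51)=239943, p(52)=281589, p(53)=329931, p(54)=386155, p(55)=451276, p(56)=526823, p(57)=614154, p(58)=715220, p(59)=831820, p(60)=966467, p(61)=1121505, p(62)=1300156, p(63)=1505499, p(64)=1741630, p(65)=2012558, p(66)=2323520, p(67)=2679689, p(68)=3087735, p(69)=3554345, p(70)=4087968, p(71)=4697205, p(72)=5392783, p(73)=6185689, p(74)=7089500, p(75)=8118264, p(76)=9289091, p(77)=10619863, p(78)=12132164, p(79)=13848650, p(80)=15796476, p(81)=18004327, p(82)=20506255, p(83)=23338469, p(84)=26543660, p(85)=30167357, p(86)=34262962, p(87)=38887673, p(88)=44108109, p(89)=49995925, p(90)=56634173, p(91)=64112359, p(92)=72533807, p(93)=82010177, p(94)=92669720, p(95)=104651419, p(96)=118114304, p(97)=133230930, p(98)=150198136, p(99)=169229875.
Final step: p(100) = p(99) + p(98) - p(95) - p(93) + p(88) + p(85) - p(78) - p(74) + p(65) + p(60) - p(49) - p(43) + p(30) + p(23) - p(8) - p(0)
= 169229875 + 150198136 - 104651419 - 82010177 + 44108109 + 30167357 - 12132164 - 7089500 + 2012558 + 966467 - 173525 - 63261 + 5604 + 1255 - 22 - 1
= 190569292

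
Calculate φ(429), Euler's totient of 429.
240

429 = 3 × 11 × 13
φ(n) = n × ∏(1 - 1/p) for each prime p dividing n
φ(429) = 429 × (1 - 1/3) × (1 - 1/11) × (1 - 1/13) = 240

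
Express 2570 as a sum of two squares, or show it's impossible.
13² + 49² (a=13, b=49)

Factorization: 2570 = 2 × 5 × 257
By Fermat: n is sum of two squares iff every prime p ≡ 3 (mod 4) appears to even power.
All primes ≡ 3 (mod 4) appear to even power.
Search a = 0, 1, 2, … for 2570 - a² a perfect square: first hit at a = 13: 2570 - 169 = 2401 = 49².
2570 = 13² + 49² = 169 + 2401 ✓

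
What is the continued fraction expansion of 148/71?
[2; 11, 1, 5]

Euclidean algorithm steps:
148 = 2 × 71 + 6
71 = 11 × 6 + 5
6 = 1 × 5 + 1
5 = 5 × 1 + 0
Continued fraction: [2; 11, 1, 5]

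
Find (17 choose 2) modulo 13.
6

Using Lucas' theorem:
Write n=17 and k=2 in base 13:
n in base 13: [1, 4]
k in base 13: [0, 2]
C(17,2) mod 13 = ∏ C(n_i, k_i) mod 13
Digit binomials (mod 13): C(1,0) = 1; C(4,2) = 6
Product: 1 × 6 = 6 ≡ 6 (mod 13)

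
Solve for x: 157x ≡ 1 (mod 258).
235

gcd(157, 258) = 1, so the inverse exists.
Extended Euclidean algorithm on (258, 157):
258 = 1 × 157 + 101  ⟹  101 = (1)·258 + (-1)·157
157 = 1 × 101 + 56  ⟹  56 = (-1)·258 + (2)·157
101 = 1 × 56 + 45  ⟹  45 = (2)·258 + (-3)·157
56 = 1 × 45 + 11  ⟹  11 = (-3)·258 + (5)·157
45 = 4 × 11 + 1  ⟹  1 = (14)·258 + (-23)·157
So (-23)·157 ≡ 1 (mod 258), i.e. 157^(-1) ≡ -23 ≡ 235 (mod 258).
Check: 157 × 235 = 36895 ≡ 1 (mod 258)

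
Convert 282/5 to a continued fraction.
[56; 2, 2]

Euclidean algorithm steps:
282 = 56 × 5 + 2
5 = 2 × 2 + 1
2 = 2 × 1 + 0
Continued fraction: [56; 2, 2]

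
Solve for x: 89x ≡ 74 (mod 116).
x ≡ 66 (mod 116)

gcd(89, 116) = 1, which divides 74, so solutions exist.
Find 89^(-1) mod 116 by the extended Euclidean algorithm:
116 = 1 × 89 + 27  ⟹  27 = (1)·116 + (-1)·89
89 = 3 × 27 + 8  ⟹  8 = (-3)·116 + (4)·89
27 = 3 × 8 + 3  ⟹  3 = (10)·116 + (-13)·89
8 = 2 × 3 + 2  ⟹  2 = (-23)·116 + (30)·89
3 = 1 × 2 + 1  ⟹  1 = (33)·116 + (-43)·89
So (-43)·89 ≡ 1 (mod 116), i.e. 89^(-1) ≡ -43 ≡ 73 (mod 116).
x ≡ 73 × 74 = 5402 ≡ 66 (mod 116).
Check: 89 × 66 = 5874 ≡ 74 (mod 116).
Unique solution: x ≡ 66 (mod 116)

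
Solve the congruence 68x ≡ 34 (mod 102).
x ≡ 2 (mod 3)

gcd(68, 102) = 34, which divides 34, so solutions exist.
Divide through by 34: 2x ≡ 1 (mod 3).
Find 2^(-1) mod 3 by the extended Euclidean algorithm:
3 = 1 × 2 + 1  ⟹  1 = (1)·3 + (-1)·2
So (-1)·2 ≡ 1 (mod 3), i.e. 2^(-1) ≡ -1 ≡ 2 (mod 3).
x ≡ 2 × 1 = 2 ≡ 2 (mod 3).
Check: 68 × 2 = 136 ≡ 34 (mod 102).
x ≡ 2 (mod 3), giving 34 solutions mod 102.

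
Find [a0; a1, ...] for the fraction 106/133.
[0; 1, 3, 1, 12, 2]

Euclidean algorithm steps:
106 = 0 × 133 + 106
133 = 1 × 106 + 27
106 = 3 × 27 + 25
27 = 1 × 25 + 2
25 = 12 × 2 + 1
2 = 2 × 1 + 0
Continued fraction: [0; 1, 3, 1, 12, 2]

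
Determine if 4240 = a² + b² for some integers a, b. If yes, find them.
12² + 64² (a=12, b=64)

Factorization: 4240 = 2^4 × 5 × 53
By Fermat: n is sum of two squares iff every prime p ≡ 3 (mod 4) appears to even power.
All primes ≡ 3 (mod 4) appear to even power.
Search a = 0, 1, 2, … for 4240 - a² a perfect square: first hit at a = 12: 4240 - 144 = 4096 = 64².
4240 = 12² + 64² = 144 + 4096 ✓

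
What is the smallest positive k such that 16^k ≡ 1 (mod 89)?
11

89 is prime, so ord(16) divides φ(89) = 88.
Divisors of 88: 1, 2, 4, 8, 11, 22, 44, 88.
Repeated squaring: 16^1 ≡ 16, 16^2 ≡ 78, 16^4 ≡ 32, 16^8 ≡ 45, 16^16 ≡ 67, 16^32 ≡ 39, 16^64 ≡ 8 (mod 89).
Test 16^d mod 89 for each divisor d in increasing order:
16^1 ≡ 16
16^2 ≡ 78
16^4 ≡ 32
16^8 ≡ 45
16^11 = 16^8·16^2·16^1 ≡ 1  ← first divisor giving 1
The order is 11.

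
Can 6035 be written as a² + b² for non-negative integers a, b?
Not possible

Factorization: 6035 = 5 × 17 × 71
By Fermat: n is sum of two squares iff every prime p ≡ 3 (mod 4) appears to even power.
Prime(s) ≡ 3 (mod 4) with odd exponent: [(71, 1)]
Therefore 6035 cannot be expressed as a² + b².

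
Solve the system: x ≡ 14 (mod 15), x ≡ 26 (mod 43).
284

Using Chinese Remainder Theorem:
M = 15 × 43 = 645
M1 = 43, M2 = 15
y1 = 43^(-1) mod 15 = 7
y2 = 15^(-1) mod 43 = 23
x = (14×43×7 + 26×15×23) mod 645 = 284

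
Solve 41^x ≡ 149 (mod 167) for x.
123

Baby-step giant-step with step n = ⌈√167⌉ = 13.
Baby steps 41^j mod 167 (j:value) for j=0..12: 0:1, 1:41, 2:11, 3:117, 4:121, 5:118, 6:162, 7:129, 8:112, 9:83, 10:63, 11:78, 12:25.
Giant-step multiplier: 41^(-13) ≡ 41^(166-13) = 41^153 ≡ 138 (mod 167).
Giant steps γ_i = 149·138^i mod 167: γ_0=149, γ_1=21, γ_2=59, γ_3=126, γ_4=20, γ_5=88, γ_6=120, γ_7=27, γ_8=52, γ_9=162 (in table at j=6).
x = i·n + j = 9·13 + 6 = 123.
Check: 41^123 ≡ 149 (mod 167).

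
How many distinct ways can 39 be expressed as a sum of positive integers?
31185

p(n) counts ways to write n as a sum of positive integers (order ignored).
Euler's pentagonal recurrence: p(k) = p(k-1) + p(k-2) - p(k-5) - p(k-7) + p(k-12) + p(k-15) - ... (offsets j(3j∓1)/2, signs ++--, p(0)=1, p(<0)=0).
DP table for k = 0..38: p(0)=1, p(1)=1, p(2)=2, p(3)=3, p(4)=5, p(5)=7, p(6)=11, p(7)=15, p(8)=22, p(9)=30, p(10)=42, p(11)=56, p(12)=77, p(13)=101, p(14)=135, p(15)=176, p(16)=231, p(17)=297, p(18)=385, p(19)=490, p(20)=627, p(21)=792, p(22)=1002, p(23)=1255, p(24)=1575, p(25)=1958, p(26)=2436, p(27)=3010, p(28)=3718, p(29)=4565, p(30)=5604, p(31)=6842, p(32)=8349, p(33)=10143, p(34)=12310, p(35)=14883, p(36)=17977, p(37)=21637, p(38)=26015.
Final step: p(39) = p(38) + p(37) - p(34) - p(32) + p(27) + p(24) - p(17) - p(13) + p(4)
= 26015 + 21637 - 12310 - 8349 + 3010 + 1575 - 297 - 101 + 5
= 31185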